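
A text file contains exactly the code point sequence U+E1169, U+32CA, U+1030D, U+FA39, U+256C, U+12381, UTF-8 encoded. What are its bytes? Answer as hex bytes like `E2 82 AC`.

U+E1169: 4-byte form → F3 A1 85 A9.
U+32CA: 3-byte form → E3 8B 8A.
U+1030D: 4-byte form → F0 90 8C 8D.
U+FA39: 3-byte form → EF A8 B9.
U+256C: 3-byte form → E2 95 AC.
U+12381: 4-byte form → F0 92 8E 81.
Concatenated (21 bytes): F3 A1 85 A9 E3 8B 8A F0 90 8C 8D EF A8 B9 E2 95 AC F0 92 8E 81.

F3 A1 85 A9 E3 8B 8A F0 90 8C 8D EF A8 B9 E2 95 AC F0 92 8E 81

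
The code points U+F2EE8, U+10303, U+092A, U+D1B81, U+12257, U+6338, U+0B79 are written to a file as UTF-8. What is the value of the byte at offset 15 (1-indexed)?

1-indexed offset 15 is 0-indexed offset 14.
U+F2EE8 → 4-byte form F3 B2 BB A8 at offsets 0–3.
U+10303 → 4-byte form F0 90 8C 83 at offsets 4–7.
U+092A → 3-byte form E0 A4 AA at offsets 8–10.
U+D1B81 → 4-byte form F3 91 AE 81 at offsets 11–14.
Offset 14 falls in char 4's range; it's byte 4 of F3 91 AE 81 = 0x81.

0x81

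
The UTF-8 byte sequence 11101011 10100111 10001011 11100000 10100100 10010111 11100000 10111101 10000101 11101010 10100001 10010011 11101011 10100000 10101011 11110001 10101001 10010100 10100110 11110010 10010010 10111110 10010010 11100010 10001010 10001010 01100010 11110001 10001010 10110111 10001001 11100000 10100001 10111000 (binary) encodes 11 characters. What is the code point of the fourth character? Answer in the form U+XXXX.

Offset 0: leading byte 0xEB = 11101011 → 3-byte char #1 = EB A7 8B.
Offset 3: leading byte 0xE0 = 11100000 → 3-byte char #2 = E0 A4 97.
Offset 6: leading byte 0xE0 = 11100000 → 3-byte char #3 = E0 BD 85.
Offset 9: leading byte 0xEA = 11101010 → 3-byte char #4 = EA A1 93.
Leading byte 0xEA = 11101010 matches 1110xxxx → 3-byte sequence.
Byte 1: 0xEA = 11101010, payload 1010 (4 bits).
Byte 2: 0xA1 = 10100001 (10xxxxxx ✓), payload 100001.
Byte 3: 0x93 = 10010011 (10xxxxxx ✓), payload 010011.
Concatenate: 1010100001010011 = 0xA853 (16 bits → U+A853).

U+A853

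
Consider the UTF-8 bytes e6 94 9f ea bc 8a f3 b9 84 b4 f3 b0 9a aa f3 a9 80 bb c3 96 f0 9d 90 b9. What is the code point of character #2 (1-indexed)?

Offset 0: leading byte 0xE6 = 11100110 → 3-byte char #1 = E6 94 9F.
Offset 3: leading byte 0xEA = 11101010 → 3-byte char #2 = EA BC 8A.
Leading byte 0xEA = 11101010 matches 1110xxxx → 3-byte sequence.
Byte 1: 0xEA = 11101010, payload 1010 (4 bits).
Byte 2: 0xBC = 10111100 (10xxxxxx ✓), payload 111100.
Byte 3: 0x8A = 10001010 (10xxxxxx ✓), payload 001010.
Concatenate: 1010111100001010 = 0xAF0A (16 bits → U+AF0A).

U+AF0A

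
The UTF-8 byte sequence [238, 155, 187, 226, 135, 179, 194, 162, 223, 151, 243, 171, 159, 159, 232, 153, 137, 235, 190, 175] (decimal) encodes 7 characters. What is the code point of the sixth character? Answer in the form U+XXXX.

U+8649

Offset 0: leading byte 0xEE = 11101110 → 3-byte char #1 = EE 9B BB.
Offset 3: leading byte 0xE2 = 11100010 → 3-byte char #2 = E2 87 B3.
Offset 6: leading byte 0xC2 = 11000010 → 2-byte char #3 = C2 A2.
Offset 8: leading byte 0xDF = 11011111 → 2-byte char #4 = DF 97.
Offset 10: leading byte 0xF3 = 11110011 → 4-byte char #5 = F3 AB 9F 9F.
Offset 14: leading byte 0xE8 = 11101000 → 3-byte char #6 = E8 99 89.
Leading byte 0xE8 = 11101000 matches 1110xxxx → 3-byte sequence.
Byte 1: 0xE8 = 11101000, payload 1000 (4 bits).
Byte 2: 0x99 = 10011001 (10xxxxxx ✓), payload 011001.
Byte 3: 0x89 = 10001001 (10xxxxxx ✓), payload 001001.
Concatenate: 1000011001001001 = 0x8649 (16 bits → U+8649).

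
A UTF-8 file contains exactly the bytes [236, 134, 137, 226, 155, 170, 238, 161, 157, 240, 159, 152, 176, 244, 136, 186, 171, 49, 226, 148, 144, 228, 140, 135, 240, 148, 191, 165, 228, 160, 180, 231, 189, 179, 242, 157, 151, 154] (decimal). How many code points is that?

Byte at offset 0: 0xEC = 11101100 → 3-byte char (#1). Advance 3.
Byte at offset 3: 0xE2 = 11100010 → 3-byte char (#2). Advance 3.
Byte at offset 6: 0xEE = 11101110 → 3-byte char (#3). Advance 3.
Byte at offset 9: 0xF0 = 11110000 → 4-byte char (#4). Advance 4.
Byte at offset 13: 0xF4 = 11110100 → 4-byte char (#5). Advance 4.
Byte at offset 17: 0x31 = 00110001 → 1-byte char (#6). Advance 1.
Byte at offset 18: 0xE2 = 11100010 → 3-byte char (#7). Advance 3.
Byte at offset 21: 0xE4 = 11100100 → 3-byte char (#8). Advance 3.
Byte at offset 24: 0xF0 = 11110000 → 4-byte char (#9). Advance 4.
Byte at offset 28: 0xE4 = 11100100 → 3-byte char (#10). Advance 3.
Byte at offset 31: 0xE7 = 11100111 → 3-byte char (#11). Advance 3.
Byte at offset 34: 0xF2 = 11110010 → 4-byte char (#12). Advance 4.
Reached end at offset 38 after 12 code points.

12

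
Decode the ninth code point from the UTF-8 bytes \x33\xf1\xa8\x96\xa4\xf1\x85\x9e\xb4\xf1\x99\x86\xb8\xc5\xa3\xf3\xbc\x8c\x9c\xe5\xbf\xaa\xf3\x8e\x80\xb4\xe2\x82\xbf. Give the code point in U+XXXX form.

Offset 0: leading byte 0x33 = 00110011 → 1-byte char #1 = 33.
Offset 1: leading byte 0xF1 = 11110001 → 4-byte char #2 = F1 A8 96 A4.
Offset 5: leading byte 0xF1 = 11110001 → 4-byte char #3 = F1 85 9E B4.
Offset 9: leading byte 0xF1 = 11110001 → 4-byte char #4 = F1 99 86 B8.
Offset 13: leading byte 0xC5 = 11000101 → 2-byte char #5 = C5 A3.
Offset 15: leading byte 0xF3 = 11110011 → 4-byte char #6 = F3 BC 8C 9C.
Offset 19: leading byte 0xE5 = 11100101 → 3-byte char #7 = E5 BF AA.
Offset 22: leading byte 0xF3 = 11110011 → 4-byte char #8 = F3 8E 80 B4.
Offset 26: leading byte 0xE2 = 11100010 → 3-byte char #9 = E2 82 BF.
Leading byte 0xE2 = 11100010 matches 1110xxxx → 3-byte sequence.
Byte 1: 0xE2 = 11100010, payload 0010 (4 bits).
Byte 2: 0x82 = 10000010 (10xxxxxx ✓), payload 000010.
Byte 3: 0xBF = 10111111 (10xxxxxx ✓), payload 111111.
Concatenate: 0010000010111111 = 0x20BF (16 bits → U+20BF).

U+20BF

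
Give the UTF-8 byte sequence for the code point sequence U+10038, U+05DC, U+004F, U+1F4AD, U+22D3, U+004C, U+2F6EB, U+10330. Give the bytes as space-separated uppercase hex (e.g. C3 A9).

U+10038: 4-byte form → F0 90 80 B8.
U+05DC: 2-byte form → D7 9C.
U+004F: 1-byte form → 4F.
U+1F4AD: 4-byte form → F0 9F 92 AD.
U+22D3: 3-byte form → E2 8B 93.
U+004C: 1-byte form → 4C.
U+2F6EB: 4-byte form → F0 AF 9B AB.
U+10330: 4-byte form → F0 90 8C B0.
Concatenated (23 bytes): F0 90 80 B8 D7 9C 4F F0 9F 92 AD E2 8B 93 4C F0 AF 9B AB F0 90 8C B0.

F0 90 80 B8 D7 9C 4F F0 9F 92 AD E2 8B 93 4C F0 AF 9B AB F0 90 8C B0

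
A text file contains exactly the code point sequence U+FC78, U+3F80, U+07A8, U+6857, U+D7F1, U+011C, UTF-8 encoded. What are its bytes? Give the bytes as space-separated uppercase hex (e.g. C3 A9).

U+FC78: 3-byte form → EF B1 B8.
U+3F80: 3-byte form → E3 BE 80.
U+07A8: 2-byte form → DE A8.
U+6857: 3-byte form → E6 A1 97.
U+D7F1: 3-byte form → ED 9F B1.
U+011C: 2-byte form → C4 9C.
Concatenated (16 bytes): EF B1 B8 E3 BE 80 DE A8 E6 A1 97 ED 9F B1 C4 9C.

EF B1 B8 E3 BE 80 DE A8 E6 A1 97 ED 9F B1 C4 9C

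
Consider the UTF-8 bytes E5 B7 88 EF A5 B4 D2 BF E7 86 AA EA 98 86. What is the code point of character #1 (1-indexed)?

Offset 0: leading byte 0xE5 = 11100101 → 3-byte char #1 = E5 B7 88.
Leading byte 0xE5 = 11100101 matches 1110xxxx → 3-byte sequence.
Byte 1: 0xE5 = 11100101, payload 0101 (4 bits).
Byte 2: 0xB7 = 10110111 (10xxxxxx ✓), payload 110111.
Byte 3: 0x88 = 10001000 (10xxxxxx ✓), payload 001000.
Concatenate: 0101110111001000 = 0x5DC8 (16 bits → U+5DC8).

U+5DC8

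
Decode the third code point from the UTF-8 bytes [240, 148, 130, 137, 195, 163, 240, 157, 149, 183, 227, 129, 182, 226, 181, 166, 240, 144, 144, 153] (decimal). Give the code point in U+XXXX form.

Offset 0: leading byte 0xF0 = 11110000 → 4-byte char #1 = F0 94 82 89.
Offset 4: leading byte 0xC3 = 11000011 → 2-byte char #2 = C3 A3.
Offset 6: leading byte 0xF0 = 11110000 → 4-byte char #3 = F0 9D 95 B7.
Leading byte 0xF0 = 11110000 matches 11110xxx → 4-byte sequence.
Byte 1: 0xF0 = 11110000, payload 000 (3 bits).
Byte 2: 0x9D = 10011101 (10xxxxxx ✓), payload 011101.
Byte 3: 0x95 = 10010101 (10xxxxxx ✓), payload 010101.
Byte 4: 0xB7 = 10110111 (10xxxxxx ✓), payload 110111.
Concatenate: 000011101010101110111 = 0x1D577 (21 bits → U+1D577).

U+1D577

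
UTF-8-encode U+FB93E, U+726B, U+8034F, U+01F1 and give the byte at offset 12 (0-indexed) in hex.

0xB1

U+FB93E → 4-byte form F3 BB A4 BE at offsets 0–3.
U+726B → 3-byte form E7 89 AB at offsets 4–6.
U+8034F → 4-byte form F2 80 8D 8F at offsets 7–10.
U+01F1 → 2-byte form C7 B1 at offsets 11–12.
Offset 12 falls in char 4's range; it's byte 2 of C7 B1 = 0xB1.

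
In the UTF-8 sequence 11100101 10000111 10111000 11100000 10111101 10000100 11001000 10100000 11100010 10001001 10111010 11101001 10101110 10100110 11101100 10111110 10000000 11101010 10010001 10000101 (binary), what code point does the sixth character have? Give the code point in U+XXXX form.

U+CF80

Offset 0: leading byte 0xE5 = 11100101 → 3-byte char #1 = E5 87 B8.
Offset 3: leading byte 0xE0 = 11100000 → 3-byte char #2 = E0 BD 84.
Offset 6: leading byte 0xC8 = 11001000 → 2-byte char #3 = C8 A0.
Offset 8: leading byte 0xE2 = 11100010 → 3-byte char #4 = E2 89 BA.
Offset 11: leading byte 0xE9 = 11101001 → 3-byte char #5 = E9 AE A6.
Offset 14: leading byte 0xEC = 11101100 → 3-byte char #6 = EC BE 80.
Leading byte 0xEC = 11101100 matches 1110xxxx → 3-byte sequence.
Byte 1: 0xEC = 11101100, payload 1100 (4 bits).
Byte 2: 0xBE = 10111110 (10xxxxxx ✓), payload 111110.
Byte 3: 0x80 = 10000000 (10xxxxxx ✓), payload 000000.
Concatenate: 1100111110000000 = 0xCF80 (16 bits → U+CF80).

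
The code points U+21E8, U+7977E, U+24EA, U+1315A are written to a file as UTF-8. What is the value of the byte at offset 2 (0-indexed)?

0xA8

U+21E8 → 3-byte form E2 87 A8 at offsets 0–2.
Offset 2 falls in char 1's range; it's byte 3 of E2 87 A8 = 0xA8.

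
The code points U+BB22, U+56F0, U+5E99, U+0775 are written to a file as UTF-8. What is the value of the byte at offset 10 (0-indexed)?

U+BB22 → 3-byte form EB AC A2 at offsets 0–2.
U+56F0 → 3-byte form E5 9B B0 at offsets 3–5.
U+5E99 → 3-byte form E5 BA 99 at offsets 6–8.
U+0775 → 2-byte form DD B5 at offsets 9–10.
Offset 10 falls in char 4's range; it's byte 2 of DD B5 = 0xB5.

0xB5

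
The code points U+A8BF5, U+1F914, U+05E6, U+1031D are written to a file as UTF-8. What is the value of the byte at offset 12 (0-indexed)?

0x8C

U+A8BF5 → 4-byte form F2 A8 AF B5 at offsets 0–3.
U+1F914 → 4-byte form F0 9F A4 94 at offsets 4–7.
U+05E6 → 2-byte form D7 A6 at offsets 8–9.
U+1031D → 4-byte form F0 90 8C 9D at offsets 10–13.
Offset 12 falls in char 4's range; it's byte 3 of F0 90 8C 9D = 0x8C.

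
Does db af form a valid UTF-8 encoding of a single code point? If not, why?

Leading byte 0xDB = 11011011 → 2-byte form.
Continuation bytes 0xAF=10101111 all match 10xxxxxx.
Decoded value 0x6EF is ≥ 0x80 (shortest form) and not a surrogate.

valid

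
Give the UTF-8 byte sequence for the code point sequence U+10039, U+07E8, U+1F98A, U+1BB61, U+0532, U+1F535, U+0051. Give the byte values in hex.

U+10039: 4-byte form → F0 90 80 B9.
U+07E8: 2-byte form → DF A8.
U+1F98A: 4-byte form → F0 9F A6 8A.
U+1BB61: 4-byte form → F0 9B AD A1.
U+0532: 2-byte form → D4 B2.
U+1F535: 4-byte form → F0 9F 94 B5.
U+0051: 1-byte form → 51.
Concatenated (21 bytes): F0 90 80 B9 DF A8 F0 9F A6 8A F0 9B AD A1 D4 B2 F0 9F 94 B5 51.

F0 90 80 B9 DF A8 F0 9F A6 8A F0 9B AD A1 D4 B2 F0 9F 94 B5 51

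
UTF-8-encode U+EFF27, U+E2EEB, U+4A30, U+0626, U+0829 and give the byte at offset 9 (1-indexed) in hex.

1-indexed offset 9 is 0-indexed offset 8.
U+EFF27 → 4-byte form F3 AF BC A7 at offsets 0–3.
U+E2EEB → 4-byte form F3 A2 BB AB at offsets 4–7.
U+4A30 → 3-byte form E4 A8 B0 at offsets 8–10.
Offset 8 falls in char 3's range; it's byte 1 of E4 A8 B0 = 0xE4.

0xE4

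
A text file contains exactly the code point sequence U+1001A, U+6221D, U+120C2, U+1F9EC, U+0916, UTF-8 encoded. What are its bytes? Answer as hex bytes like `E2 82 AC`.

U+1001A: 4-byte form → F0 90 80 9A.
U+6221D: 4-byte form → F1 A2 88 9D.
U+120C2: 4-byte form → F0 92 83 82.
U+1F9EC: 4-byte form → F0 9F A7 AC.
U+0916: 3-byte form → E0 A4 96.
Concatenated (19 bytes): F0 90 80 9A F1 A2 88 9D F0 92 83 82 F0 9F A7 AC E0 A4 96.

F0 90 80 9A F1 A2 88 9D F0 92 83 82 F0 9F A7 AC E0 A4 96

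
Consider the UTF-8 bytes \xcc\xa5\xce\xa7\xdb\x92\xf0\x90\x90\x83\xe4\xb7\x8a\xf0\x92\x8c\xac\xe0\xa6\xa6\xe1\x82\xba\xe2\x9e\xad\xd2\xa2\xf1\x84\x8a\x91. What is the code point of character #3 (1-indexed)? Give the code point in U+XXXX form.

U+06D2

Offset 0: leading byte 0xCC = 11001100 → 2-byte char #1 = CC A5.
Offset 2: leading byte 0xCE = 11001110 → 2-byte char #2 = CE A7.
Offset 4: leading byte 0xDB = 11011011 → 2-byte char #3 = DB 92.
Leading byte 0xDB = 11011011 matches 110xxxxx → 2-byte sequence.
Byte 1: 0xDB = 11011011, payload 11011 (5 bits).
Byte 2: 0x92 = 10010010 (10xxxxxx ✓), payload 010010.
Concatenate: 11011010010 = 0x6D2 (11 bits → U+06D2).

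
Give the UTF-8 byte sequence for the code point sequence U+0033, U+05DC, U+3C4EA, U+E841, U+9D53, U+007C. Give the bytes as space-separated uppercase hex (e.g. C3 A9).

33 D7 9C F0 BC 93 AA EE A1 81 E9 B5 93 7C

U+0033: 1-byte form → 33.
U+05DC: 2-byte form → D7 9C.
U+3C4EA: 4-byte form → F0 BC 93 AA.
U+E841: 3-byte form → EE A1 81.
U+9D53: 3-byte form → E9 B5 93.
U+007C: 1-byte form → 7C.
Concatenated (14 bytes): 33 D7 9C F0 BC 93 AA EE A1 81 E9 B5 93 7C.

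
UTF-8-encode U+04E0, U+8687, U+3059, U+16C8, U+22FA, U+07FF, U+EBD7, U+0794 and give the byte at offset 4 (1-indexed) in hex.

1-indexed offset 4 is 0-indexed offset 3.
U+04E0 → 2-byte form D3 A0 at offsets 0–1.
U+8687 → 3-byte form E8 9A 87 at offsets 2–4.
Offset 3 falls in char 2's range; it's byte 2 of E8 9A 87 = 0x9A.

0x9A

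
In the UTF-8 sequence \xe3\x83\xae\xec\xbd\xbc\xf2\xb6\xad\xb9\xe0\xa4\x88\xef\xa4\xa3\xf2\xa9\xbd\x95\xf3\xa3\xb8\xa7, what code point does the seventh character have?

Offset 0: leading byte 0xE3 = 11100011 → 3-byte char #1 = E3 83 AE.
Offset 3: leading byte 0xEC = 11101100 → 3-byte char #2 = EC BD BC.
Offset 6: leading byte 0xF2 = 11110010 → 4-byte char #3 = F2 B6 AD B9.
Offset 10: leading byte 0xE0 = 11100000 → 3-byte char #4 = E0 A4 88.
Offset 13: leading byte 0xEF = 11101111 → 3-byte char #5 = EF A4 A3.
Offset 16: leading byte 0xF2 = 11110010 → 4-byte char #6 = F2 A9 BD 95.
Offset 20: leading byte 0xF3 = 11110011 → 4-byte char #7 = F3 A3 B8 A7.
Leading byte 0xF3 = 11110011 matches 11110xxx → 4-byte sequence.
Byte 1: 0xF3 = 11110011, payload 011 (3 bits).
Byte 2: 0xA3 = 10100011 (10xxxxxx ✓), payload 100011.
Byte 3: 0xB8 = 10111000 (10xxxxxx ✓), payload 111000.
Byte 4: 0xA7 = 10100111 (10xxxxxx ✓), payload 100111.
Concatenate: 011100011111000100111 = 0xE3E27 (21 bits → U+E3E27).

U+E3E27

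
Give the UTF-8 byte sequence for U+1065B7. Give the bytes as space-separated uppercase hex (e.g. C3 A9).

F4 86 96 B7

U+1065B7 = 0x1065B7 = 1074615 decimal. In range U+10000–U+10FFFF → 4-byte form: 11110xxx 10xxxxxx 10xxxxxx 10xxxxxx.
Binary (21 bits): 100000110010110110111.
Split 3+6+6+6: 100 | 000110 | 010110 | 110111.
Byte 1: 11110100 = 0xF4.
Byte 2: 10000110 = 0x86.
Byte 3: 10010110 = 0x96.
Byte 4: 10110111 = 0xB7.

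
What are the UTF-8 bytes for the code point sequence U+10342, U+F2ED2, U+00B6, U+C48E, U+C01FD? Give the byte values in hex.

F0 90 8D 82 F3 B2 BB 92 C2 B6 EC 92 8E F3 80 87 BD

U+10342: 4-byte form → F0 90 8D 82.
U+F2ED2: 4-byte form → F3 B2 BB 92.
U+00B6: 2-byte form → C2 B6.
U+C48E: 3-byte form → EC 92 8E.
U+C01FD: 4-byte form → F3 80 87 BD.
Concatenated (17 bytes): F0 90 8D 82 F3 B2 BB 92 C2 B6 EC 92 8E F3 80 87 BD.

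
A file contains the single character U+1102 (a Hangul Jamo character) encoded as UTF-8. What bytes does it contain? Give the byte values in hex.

E1 84 82

U+1102 = 0x1102 = 4354 decimal. In range U+0800–U+FFFF → 3-byte form: 1110xxxx 10xxxxxx 10xxxxxx.
Binary (16 bits): 0001000100000010.
Split 4+6+6: 0001 | 000100 | 000010.
Byte 1: 11100001 = 0xE1.
Byte 2: 10000100 = 0x84.
Byte 3: 10000010 = 0x82.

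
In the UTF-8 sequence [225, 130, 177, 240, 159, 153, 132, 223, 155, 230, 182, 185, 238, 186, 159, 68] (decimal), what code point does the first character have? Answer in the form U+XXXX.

Offset 0: leading byte 0xE1 = 11100001 → 3-byte char #1 = E1 82 B1.
Leading byte 0xE1 = 11100001 matches 1110xxxx → 3-byte sequence.
Byte 1: 0xE1 = 11100001, payload 0001 (4 bits).
Byte 2: 0x82 = 10000010 (10xxxxxx ✓), payload 000010.
Byte 3: 0xB1 = 10110001 (10xxxxxx ✓), payload 110001.
Concatenate: 0001000010110001 = 0x10B1 (16 bits → U+10B1).

U+10B1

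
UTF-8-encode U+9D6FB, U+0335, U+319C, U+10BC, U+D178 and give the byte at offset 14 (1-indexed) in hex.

1-indexed offset 14 is 0-indexed offset 13.
U+9D6FB → 4-byte form F2 9D 9B BB at offsets 0–3.
U+0335 → 2-byte form CC B5 at offsets 4–5.
U+319C → 3-byte form E3 86 9C at offsets 6–8.
U+10BC → 3-byte form E1 82 BC at offsets 9–11.
U+D178 → 3-byte form ED 85 B8 at offsets 12–14.
Offset 13 falls in char 5's range; it's byte 2 of ED 85 B8 = 0x85.

0x85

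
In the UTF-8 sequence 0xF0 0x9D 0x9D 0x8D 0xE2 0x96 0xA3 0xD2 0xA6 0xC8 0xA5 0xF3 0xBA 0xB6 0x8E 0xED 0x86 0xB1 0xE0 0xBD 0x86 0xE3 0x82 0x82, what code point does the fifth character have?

Offset 0: leading byte 0xF0 = 11110000 → 4-byte char #1 = F0 9D 9D 8D.
Offset 4: leading byte 0xE2 = 11100010 → 3-byte char #2 = E2 96 A3.
Offset 7: leading byte 0xD2 = 11010010 → 2-byte char #3 = D2 A6.
Offset 9: leading byte 0xC8 = 11001000 → 2-byte char #4 = C8 A5.
Offset 11: leading byte 0xF3 = 11110011 → 4-byte char #5 = F3 BA B6 8E.
Leading byte 0xF3 = 11110011 matches 11110xxx → 4-byte sequence.
Byte 1: 0xF3 = 11110011, payload 011 (3 bits).
Byte 2: 0xBA = 10111010 (10xxxxxx ✓), payload 111010.
Byte 3: 0xB6 = 10110110 (10xxxxxx ✓), payload 110110.
Byte 4: 0x8E = 10001110 (10xxxxxx ✓), payload 001110.
Concatenate: 011111010110110001110 = 0xFAD8E (21 bits → U+FAD8E).

U+FAD8E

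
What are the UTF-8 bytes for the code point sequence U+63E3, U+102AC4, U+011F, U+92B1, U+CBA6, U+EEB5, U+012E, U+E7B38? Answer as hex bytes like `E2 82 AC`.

E6 8F A3 F4 82 AB 84 C4 9F E9 8A B1 EC AE A6 EE BA B5 C4 AE F3 A7 AC B8

U+63E3: 3-byte form → E6 8F A3.
U+102AC4: 4-byte form → F4 82 AB 84.
U+011F: 2-byte form → C4 9F.
U+92B1: 3-byte form → E9 8A B1.
U+CBA6: 3-byte form → EC AE A6.
U+EEB5: 3-byte form → EE BA B5.
U+012E: 2-byte form → C4 AE.
U+E7B38: 4-byte form → F3 A7 AC B8.
Concatenated (24 bytes): E6 8F A3 F4 82 AB 84 C4 9F E9 8A B1 EC AE A6 EE BA B5 C4 AE F3 A7 AC B8.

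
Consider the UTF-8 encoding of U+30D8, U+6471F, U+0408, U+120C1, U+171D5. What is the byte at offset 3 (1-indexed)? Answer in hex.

1-indexed offset 3 is 0-indexed offset 2.
U+30D8 → 3-byte form E3 83 98 at offsets 0–2.
Offset 2 falls in char 1's range; it's byte 3 of E3 83 98 = 0x98.

0x98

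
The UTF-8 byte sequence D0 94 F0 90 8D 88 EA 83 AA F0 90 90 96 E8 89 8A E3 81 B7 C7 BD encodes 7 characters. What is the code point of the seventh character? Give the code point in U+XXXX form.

Offset 0: leading byte 0xD0 = 11010000 → 2-byte char #1 = D0 94.
Offset 2: leading byte 0xF0 = 11110000 → 4-byte char #2 = F0 90 8D 88.
Offset 6: leading byte 0xEA = 11101010 → 3-byte char #3 = EA 83 AA.
Offset 9: leading byte 0xF0 = 11110000 → 4-byte char #4 = F0 90 90 96.
Offset 13: leading byte 0xE8 = 11101000 → 3-byte char #5 = E8 89 8A.
Offset 16: leading byte 0xE3 = 11100011 → 3-byte char #6 = E3 81 B7.
Offset 19: leading byte 0xC7 = 11000111 → 2-byte char #7 = C7 BD.
Leading byte 0xC7 = 11000111 matches 110xxxxx → 2-byte sequence.
Byte 1: 0xC7 = 11000111, payload 00111 (5 bits).
Byte 2: 0xBD = 10111101 (10xxxxxx ✓), payload 111101.
Concatenate: 00111111101 = 0x1FD (11 bits → U+01FD).

U+01FD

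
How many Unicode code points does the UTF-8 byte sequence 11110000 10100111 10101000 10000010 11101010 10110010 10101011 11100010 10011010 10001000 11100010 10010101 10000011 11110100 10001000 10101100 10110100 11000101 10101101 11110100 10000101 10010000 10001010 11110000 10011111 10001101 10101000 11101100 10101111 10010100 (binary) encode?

9

Byte at offset 0: 0xF0 = 11110000 → 4-byte char (#1). Advance 4.
Byte at offset 4: 0xEA = 11101010 → 3-byte char (#2). Advance 3.
Byte at offset 7: 0xE2 = 11100010 → 3-byte char (#3). Advance 3.
Byte at offset 10: 0xE2 = 11100010 → 3-byte char (#4). Advance 3.
Byte at offset 13: 0xF4 = 11110100 → 4-byte char (#5). Advance 4.
Byte at offset 17: 0xC5 = 11000101 → 2-byte char (#6). Advance 2.
Byte at offset 19: 0xF4 = 11110100 → 4-byte char (#7). Advance 4.
Byte at offset 23: 0xF0 = 11110000 → 4-byte char (#8). Advance 4.
Byte at offset 27: 0xEC = 11101100 → 3-byte char (#9). Advance 3.
Reached end at offset 30 after 9 code points.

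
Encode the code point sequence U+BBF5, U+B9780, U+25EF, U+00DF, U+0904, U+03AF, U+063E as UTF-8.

EB AF B5 F2 B9 9E 80 E2 97 AF C3 9F E0 A4 84 CE AF D8 BE

U+BBF5: 3-byte form → EB AF B5.
U+B9780: 4-byte form → F2 B9 9E 80.
U+25EF: 3-byte form → E2 97 AF.
U+00DF: 2-byte form → C3 9F.
U+0904: 3-byte form → E0 A4 84.
U+03AF: 2-byte form → CE AF.
U+063E: 2-byte form → D8 BE.
Concatenated (19 bytes): EB AF B5 F2 B9 9E 80 E2 97 AF C3 9F E0 A4 84 CE AF D8 BE.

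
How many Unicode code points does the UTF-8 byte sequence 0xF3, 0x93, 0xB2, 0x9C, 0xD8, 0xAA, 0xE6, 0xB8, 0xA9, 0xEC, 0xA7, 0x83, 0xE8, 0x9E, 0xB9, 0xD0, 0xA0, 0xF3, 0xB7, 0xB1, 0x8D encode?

Byte at offset 0: 0xF3 = 11110011 → 4-byte char (#1). Advance 4.
Byte at offset 4: 0xD8 = 11011000 → 2-byte char (#2). Advance 2.
Byte at offset 6: 0xE6 = 11100110 → 3-byte char (#3). Advance 3.
Byte at offset 9: 0xEC = 11101100 → 3-byte char (#4). Advance 3.
Byte at offset 12: 0xE8 = 11101000 → 3-byte char (#5). Advance 3.
Byte at offset 15: 0xD0 = 11010000 → 2-byte char (#6). Advance 2.
Byte at offset 17: 0xF3 = 11110011 → 4-byte char (#7). Advance 4.
Reached end at offset 21 after 7 code points.

7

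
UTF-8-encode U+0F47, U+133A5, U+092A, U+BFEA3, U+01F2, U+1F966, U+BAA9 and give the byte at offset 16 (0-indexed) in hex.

0xF0

U+0F47 → 3-byte form E0 BD 87 at offsets 0–2.
U+133A5 → 4-byte form F0 93 8E A5 at offsets 3–6.
U+092A → 3-byte form E0 A4 AA at offsets 7–9.
U+BFEA3 → 4-byte form F2 BF BA A3 at offsets 10–13.
U+01F2 → 2-byte form C7 B2 at offsets 14–15.
U+1F966 → 4-byte form F0 9F A5 A6 at offsets 16–19.
Offset 16 falls in char 6's range; it's byte 1 of F0 9F A5 A6 = 0xF0.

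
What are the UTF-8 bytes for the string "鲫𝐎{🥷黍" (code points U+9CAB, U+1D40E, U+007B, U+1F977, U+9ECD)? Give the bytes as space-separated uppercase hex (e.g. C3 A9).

E9 B2 AB F0 9D 90 8E 7B F0 9F A5 B7 E9 BB 8D

U+9CAB: 3-byte form → E9 B2 AB.
U+1D40E: 4-byte form → F0 9D 90 8E.
U+007B: 1-byte form → 7B.
U+1F977: 4-byte form → F0 9F A5 B7.
U+9ECD: 3-byte form → E9 BB 8D.
Concatenated (15 bytes): E9 B2 AB F0 9D 90 8E 7B F0 9F A5 B7 E9 BB 8D.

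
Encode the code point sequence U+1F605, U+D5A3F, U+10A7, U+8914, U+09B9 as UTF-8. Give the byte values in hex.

U+1F605: 4-byte form → F0 9F 98 85.
U+D5A3F: 4-byte form → F3 95 A8 BF.
U+10A7: 3-byte form → E1 82 A7.
U+8914: 3-byte form → E8 A4 94.
U+09B9: 3-byte form → E0 A6 B9.
Concatenated (17 bytes): F0 9F 98 85 F3 95 A8 BF E1 82 A7 E8 A4 94 E0 A6 B9.

F0 9F 98 85 F3 95 A8 BF E1 82 A7 E8 A4 94 E0 A6 B9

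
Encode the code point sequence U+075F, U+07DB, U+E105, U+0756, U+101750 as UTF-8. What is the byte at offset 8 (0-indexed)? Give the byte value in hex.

0x96

U+075F → 2-byte form DD 9F at offsets 0–1.
U+07DB → 2-byte form DF 9B at offsets 2–3.
U+E105 → 3-byte form EE 84 85 at offsets 4–6.
U+0756 → 2-byte form DD 96 at offsets 7–8.
Offset 8 falls in char 4's range; it's byte 2 of DD 96 = 0x96.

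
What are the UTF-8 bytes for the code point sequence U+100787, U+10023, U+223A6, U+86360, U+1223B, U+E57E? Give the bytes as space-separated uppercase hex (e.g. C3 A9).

U+100787: 4-byte form → F4 80 9E 87.
U+10023: 4-byte form → F0 90 80 A3.
U+223A6: 4-byte form → F0 A2 8E A6.
U+86360: 4-byte form → F2 86 8D A0.
U+1223B: 4-byte form → F0 92 88 BB.
U+E57E: 3-byte form → EE 95 BE.
Concatenated (23 bytes): F4 80 9E 87 F0 90 80 A3 F0 A2 8E A6 F2 86 8D A0 F0 92 88 BB EE 95 BE.

F4 80 9E 87 F0 90 80 A3 F0 A2 8E A6 F2 86 8D A0 F0 92 88 BB EE 95 BE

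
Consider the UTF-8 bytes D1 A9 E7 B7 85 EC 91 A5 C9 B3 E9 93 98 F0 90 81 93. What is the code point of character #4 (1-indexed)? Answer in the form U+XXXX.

Offset 0: leading byte 0xD1 = 11010001 → 2-byte char #1 = D1 A9.
Offset 2: leading byte 0xE7 = 11100111 → 3-byte char #2 = E7 B7 85.
Offset 5: leading byte 0xEC = 11101100 → 3-byte char #3 = EC 91 A5.
Offset 8: leading byte 0xC9 = 11001001 → 2-byte char #4 = C9 B3.
Leading byte 0xC9 = 11001001 matches 110xxxxx → 2-byte sequence.
Byte 1: 0xC9 = 11001001, payload 01001 (5 bits).
Byte 2: 0xB3 = 10110011 (10xxxxxx ✓), payload 110011.
Concatenate: 01001110011 = 0x273 (11 bits → U+0273).

U+0273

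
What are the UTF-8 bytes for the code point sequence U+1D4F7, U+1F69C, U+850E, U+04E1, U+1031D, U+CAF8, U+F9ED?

U+1D4F7: 4-byte form → F0 9D 93 B7.
U+1F69C: 4-byte form → F0 9F 9A 9C.
U+850E: 3-byte form → E8 94 8E.
U+04E1: 2-byte form → D3 A1.
U+1031D: 4-byte form → F0 90 8C 9D.
U+CAF8: 3-byte form → EC AB B8.
U+F9ED: 3-byte form → EF A7 AD.
Concatenated (23 bytes): F0 9D 93 B7 F0 9F 9A 9C E8 94 8E D3 A1 F0 90 8C 9D EC AB B8 EF A7 AD.

F0 9D 93 B7 F0 9F 9A 9C E8 94 8E D3 A1 F0 90 8C 9D EC AB B8 EF A7 AD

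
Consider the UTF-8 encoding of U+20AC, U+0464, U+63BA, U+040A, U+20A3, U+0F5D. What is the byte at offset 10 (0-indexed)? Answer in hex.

0xE2

U+20AC → 3-byte form E2 82 AC at offsets 0–2.
U+0464 → 2-byte form D1 A4 at offsets 3–4.
U+63BA → 3-byte form E6 8E BA at offsets 5–7.
U+040A → 2-byte form D0 8A at offsets 8–9.
U+20A3 → 3-byte form E2 82 A3 at offsets 10–12.
Offset 10 falls in char 5's range; it's byte 1 of E2 82 A3 = 0xE2.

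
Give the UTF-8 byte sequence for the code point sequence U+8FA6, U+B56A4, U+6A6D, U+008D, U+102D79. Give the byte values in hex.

E8 BE A6 F2 B5 9A A4 E6 A9 AD C2 8D F4 82 B5 B9

U+8FA6: 3-byte form → E8 BE A6.
U+B56A4: 4-byte form → F2 B5 9A A4.
U+6A6D: 3-byte form → E6 A9 AD.
U+008D: 2-byte form → C2 8D.
U+102D79: 4-byte form → F4 82 B5 B9.
Concatenated (16 bytes): E8 BE A6 F2 B5 9A A4 E6 A9 AD C2 8D F4 82 B5 B9.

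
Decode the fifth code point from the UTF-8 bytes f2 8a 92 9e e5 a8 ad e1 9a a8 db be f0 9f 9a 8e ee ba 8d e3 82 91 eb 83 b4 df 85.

Offset 0: leading byte 0xF2 = 11110010 → 4-byte char #1 = F2 8A 92 9E.
Offset 4: leading byte 0xE5 = 11100101 → 3-byte char #2 = E5 A8 AD.
Offset 7: leading byte 0xE1 = 11100001 → 3-byte char #3 = E1 9A A8.
Offset 10: leading byte 0xDB = 11011011 → 2-byte char #4 = DB BE.
Offset 12: leading byte 0xF0 = 11110000 → 4-byte char #5 = F0 9F 9A 8E.
Leading byte 0xF0 = 11110000 matches 11110xxx → 4-byte sequence.
Byte 1: 0xF0 = 11110000, payload 000 (3 bits).
Byte 2: 0x9F = 10011111 (10xxxxxx ✓), payload 011111.
Byte 3: 0x9A = 10011010 (10xxxxxx ✓), payload 011010.
Byte 4: 0x8E = 10001110 (10xxxxxx ✓), payload 001110.
Concatenate: 000011111011010001110 = 0x1F68E (21 bits → U+1F68E).

U+1F68E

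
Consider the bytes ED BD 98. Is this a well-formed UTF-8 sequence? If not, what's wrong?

Structurally a 3-byte sequence; payload = 0xDF58.
But 0xDF58 is in U+D800–U+DFFF, the surrogate range. Surrogates are not Unicode scalar values and are forbidden in UTF-8.

invalid (encodes a surrogate (U+D800–U+DFFF))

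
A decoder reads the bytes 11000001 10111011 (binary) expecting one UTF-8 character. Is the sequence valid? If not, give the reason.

Leading byte 0xC1 = 11000001 → 2-byte form.
Continuation bytes all match 10xxxxxx. Payload decodes to 0x7B.
But 0x7B < 0x80, the minimum for a 2-byte sequence — this is an overlong encoding.

invalid (overlong encoding)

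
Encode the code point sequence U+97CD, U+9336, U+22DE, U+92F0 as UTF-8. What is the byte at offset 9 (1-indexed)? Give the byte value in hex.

1-indexed offset 9 is 0-indexed offset 8.
U+97CD → 3-byte form E9 9F 8D at offsets 0–2.
U+9336 → 3-byte form E9 8C B6 at offsets 3–5.
U+22DE → 3-byte form E2 8B 9E at offsets 6–8.
Offset 8 falls in char 3's range; it's byte 3 of E2 8B 9E = 0x9E.

0x9E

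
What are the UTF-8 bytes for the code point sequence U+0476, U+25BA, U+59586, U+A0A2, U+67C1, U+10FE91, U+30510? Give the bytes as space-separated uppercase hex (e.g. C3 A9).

D1 B6 E2 96 BA F1 99 96 86 EA 82 A2 E6 9F 81 F4 8F BA 91 F0 B0 94 90

U+0476: 2-byte form → D1 B6.
U+25BA: 3-byte form → E2 96 BA.
U+59586: 4-byte form → F1 99 96 86.
U+A0A2: 3-byte form → EA 82 A2.
U+67C1: 3-byte form → E6 9F 81.
U+10FE91: 4-byte form → F4 8F BA 91.
U+30510: 4-byte form → F0 B0 94 90.
Concatenated (23 bytes): D1 B6 E2 96 BA F1 99 96 86 EA 82 A2 E6 9F 81 F4 8F BA 91 F0 B0 94 90.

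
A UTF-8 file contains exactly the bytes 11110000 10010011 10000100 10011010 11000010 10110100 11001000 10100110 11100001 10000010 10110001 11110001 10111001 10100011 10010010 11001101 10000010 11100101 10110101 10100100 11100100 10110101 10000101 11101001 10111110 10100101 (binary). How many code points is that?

Byte at offset 0: 0xF0 = 11110000 → 4-byte char (#1). Advance 4.
Byte at offset 4: 0xC2 = 11000010 → 2-byte char (#2). Advance 2.
Byte at offset 6: 0xC8 = 11001000 → 2-byte char (#3). Advance 2.
Byte at offset 8: 0xE1 = 11100001 → 3-byte char (#4). Advance 3.
Byte at offset 11: 0xF1 = 11110001 → 4-byte char (#5). Advance 4.
Byte at offset 15: 0xCD = 11001101 → 2-byte char (#6). Advance 2.
Byte at offset 17: 0xE5 = 11100101 → 3-byte char (#7). Advance 3.
Byte at offset 20: 0xE4 = 11100100 → 3-byte char (#8). Advance 3.
Byte at offset 23: 0xE9 = 11101001 → 3-byte char (#9). Advance 3.
Reached end at offset 26 after 9 code points.

9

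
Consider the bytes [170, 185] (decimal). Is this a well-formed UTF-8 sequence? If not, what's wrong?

Byte 0xAA = 10101010 has the form 10xxxxxx — a continuation byte — but there is no preceding leading byte.

invalid (continuation byte with no leading byte)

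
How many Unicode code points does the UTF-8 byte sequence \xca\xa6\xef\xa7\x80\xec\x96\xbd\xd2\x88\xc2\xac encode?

Byte at offset 0: 0xCA = 11001010 → 2-byte char (#1). Advance 2.
Byte at offset 2: 0xEF = 11101111 → 3-byte char (#2). Advance 3.
Byte at offset 5: 0xEC = 11101100 → 3-byte char (#3). Advance 3.
Byte at offset 8: 0xD2 = 11010010 → 2-byte char (#4). Advance 2.
Byte at offset 10: 0xC2 = 11000010 → 2-byte char (#5). Advance 2.
Reached end at offset 12 after 5 code points.

5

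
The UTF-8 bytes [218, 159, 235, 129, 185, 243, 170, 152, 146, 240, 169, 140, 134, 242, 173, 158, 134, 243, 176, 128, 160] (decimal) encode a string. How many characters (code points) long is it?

6

Byte at offset 0: 0xDA = 11011010 → 2-byte char (#1). Advance 2.
Byte at offset 2: 0xEB = 11101011 → 3-byte char (#2). Advance 3.
Byte at offset 5: 0xF3 = 11110011 → 4-byte char (#3). Advance 4.
Byte at offset 9: 0xF0 = 11110000 → 4-byte char (#4). Advance 4.
Byte at offset 13: 0xF2 = 11110010 → 4-byte char (#5). Advance 4.
Byte at offset 17: 0xF3 = 11110011 → 4-byte char (#6). Advance 4.
Reached end at offset 21 after 6 code points.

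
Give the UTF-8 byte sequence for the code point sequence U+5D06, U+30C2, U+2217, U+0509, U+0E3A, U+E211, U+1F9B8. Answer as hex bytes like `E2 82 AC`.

U+5D06: 3-byte form → E5 B4 86.
U+30C2: 3-byte form → E3 83 82.
U+2217: 3-byte form → E2 88 97.
U+0509: 2-byte form → D4 89.
U+0E3A: 3-byte form → E0 B8 BA.
U+E211: 3-byte form → EE 88 91.
U+1F9B8: 4-byte form → F0 9F A6 B8.
Concatenated (21 bytes): E5 B4 86 E3 83 82 E2 88 97 D4 89 E0 B8 BA EE 88 91 F0 9F A6 B8.

E5 B4 86 E3 83 82 E2 88 97 D4 89 E0 B8 BA EE 88 91 F0 9F A6 B8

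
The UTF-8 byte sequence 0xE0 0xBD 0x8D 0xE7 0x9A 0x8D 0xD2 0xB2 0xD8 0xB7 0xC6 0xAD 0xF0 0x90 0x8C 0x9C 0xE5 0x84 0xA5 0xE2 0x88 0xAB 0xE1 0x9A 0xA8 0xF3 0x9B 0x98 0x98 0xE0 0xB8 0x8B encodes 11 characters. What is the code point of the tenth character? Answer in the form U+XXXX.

U+DB618

Offset 0: leading byte 0xE0 = 11100000 → 3-byte char #1 = E0 BD 8D.
Offset 3: leading byte 0xE7 = 11100111 → 3-byte char #2 = E7 9A 8D.
Offset 6: leading byte 0xD2 = 11010010 → 2-byte char #3 = D2 B2.
Offset 8: leading byte 0xD8 = 11011000 → 2-byte char #4 = D8 B7.
Offset 10: leading byte 0xC6 = 11000110 → 2-byte char #5 = C6 AD.
Offset 12: leading byte 0xF0 = 11110000 → 4-byte char #6 = F0 90 8C 9C.
Offset 16: leading byte 0xE5 = 11100101 → 3-byte char #7 = E5 84 A5.
Offset 19: leading byte 0xE2 = 11100010 → 3-byte char #8 = E2 88 AB.
Offset 22: leading byte 0xE1 = 11100001 → 3-byte char #9 = E1 9A A8.
Offset 25: leading byte 0xF3 = 11110011 → 4-byte char #10 = F3 9B 98 98.
Leading byte 0xF3 = 11110011 matches 11110xxx → 4-byte sequence.
Byte 1: 0xF3 = 11110011, payload 011 (3 bits).
Byte 2: 0x9B = 10011011 (10xxxxxx ✓), payload 011011.
Byte 3: 0x98 = 10011000 (10xxxxxx ✓), payload 011000.
Byte 4: 0x98 = 10011000 (10xxxxxx ✓), payload 011000.
Concatenate: 011011011011000011000 = 0xDB618 (21 bits → U+DB618).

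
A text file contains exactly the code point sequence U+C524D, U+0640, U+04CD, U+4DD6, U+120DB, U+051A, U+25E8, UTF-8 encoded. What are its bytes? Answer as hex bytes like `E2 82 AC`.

U+C524D: 4-byte form → F3 85 89 8D.
U+0640: 2-byte form → D9 80.
U+04CD: 2-byte form → D3 8D.
U+4DD6: 3-byte form → E4 B7 96.
U+120DB: 4-byte form → F0 92 83 9B.
U+051A: 2-byte form → D4 9A.
U+25E8: 3-byte form → E2 97 A8.
Concatenated (20 bytes): F3 85 89 8D D9 80 D3 8D E4 B7 96 F0 92 83 9B D4 9A E2 97 A8.

F3 85 89 8D D9 80 D3 8D E4 B7 96 F0 92 83 9B D4 9A E2 97 A8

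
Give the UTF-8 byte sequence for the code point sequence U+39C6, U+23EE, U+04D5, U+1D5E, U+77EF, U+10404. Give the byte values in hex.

E3 A7 86 E2 8F AE D3 95 E1 B5 9E E7 9F AF F0 90 90 84

U+39C6: 3-byte form → E3 A7 86.
U+23EE: 3-byte form → E2 8F AE.
U+04D5: 2-byte form → D3 95.
U+1D5E: 3-byte form → E1 B5 9E.
U+77EF: 3-byte form → E7 9F AF.
U+10404: 4-byte form → F0 90 90 84.
Concatenated (18 bytes): E3 A7 86 E2 8F AE D3 95 E1 B5 9E E7 9F AF F0 90 90 84.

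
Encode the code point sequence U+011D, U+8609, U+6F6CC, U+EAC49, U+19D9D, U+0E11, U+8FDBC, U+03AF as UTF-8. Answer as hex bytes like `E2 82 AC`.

C4 9D E8 98 89 F1 AF 9B 8C F3 AA B1 89 F0 99 B6 9D E0 B8 91 F2 8F B6 BC CE AF

U+011D: 2-byte form → C4 9D.
U+8609: 3-byte form → E8 98 89.
U+6F6CC: 4-byte form → F1 AF 9B 8C.
U+EAC49: 4-byte form → F3 AA B1 89.
U+19D9D: 4-byte form → F0 99 B6 9D.
U+0E11: 3-byte form → E0 B8 91.
U+8FDBC: 4-byte form → F2 8F B6 BC.
U+03AF: 2-byte form → CE AF.
Concatenated (26 bytes): C4 9D E8 98 89 F1 AF 9B 8C F3 AA B1 89 F0 99 B6 9D E0 B8 91 F2 8F B6 BC CE AF.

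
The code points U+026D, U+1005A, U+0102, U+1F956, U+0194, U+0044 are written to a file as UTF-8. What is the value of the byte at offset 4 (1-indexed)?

0x90

1-indexed offset 4 is 0-indexed offset 3.
U+026D → 2-byte form C9 AD at offsets 0–1.
U+1005A → 4-byte form F0 90 81 9A at offsets 2–5.
Offset 3 falls in char 2's range; it's byte 2 of F0 90 81 9A = 0x90.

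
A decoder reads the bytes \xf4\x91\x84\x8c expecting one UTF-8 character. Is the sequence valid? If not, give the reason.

Leading byte 0xF4 = 11110100 → 4-byte form.
Payload = 0x11110C, which exceeds U+10FFFF, the maximum Unicode code point. (Leading bytes F5–FF, or F4 followed by ≥ 0x90, are invalid.)

invalid (encodes a value above U+10FFFF)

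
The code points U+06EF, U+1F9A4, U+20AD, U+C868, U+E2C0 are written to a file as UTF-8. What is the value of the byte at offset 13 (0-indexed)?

0x8B

U+06EF → 2-byte form DB AF at offsets 0–1.
U+1F9A4 → 4-byte form F0 9F A6 A4 at offsets 2–5.
U+20AD → 3-byte form E2 82 AD at offsets 6–8.
U+C868 → 3-byte form EC A1 A8 at offsets 9–11.
U+E2C0 → 3-byte form EE 8B 80 at offsets 12–14.
Offset 13 falls in char 5's range; it's byte 2 of EE 8B 80 = 0x8B.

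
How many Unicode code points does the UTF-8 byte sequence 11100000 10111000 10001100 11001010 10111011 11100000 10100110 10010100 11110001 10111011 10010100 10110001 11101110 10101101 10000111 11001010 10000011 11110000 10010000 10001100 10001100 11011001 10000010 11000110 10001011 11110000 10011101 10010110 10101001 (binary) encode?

10

Byte at offset 0: 0xE0 = 11100000 → 3-byte char (#1). Advance 3.
Byte at offset 3: 0xCA = 11001010 → 2-byte char (#2). Advance 2.
Byte at offset 5: 0xE0 = 11100000 → 3-byte char (#3). Advance 3.
Byte at offset 8: 0xF1 = 11110001 → 4-byte char (#4). Advance 4.
Byte at offset 12: 0xEE = 11101110 → 3-byte char (#5). Advance 3.
Byte at offset 15: 0xCA = 11001010 → 2-byte char (#6). Advance 2.
Byte at offset 17: 0xF0 = 11110000 → 4-byte char (#7). Advance 4.
Byte at offset 21: 0xD9 = 11011001 → 2-byte char (#8). Advance 2.
Byte at offset 23: 0xC6 = 11000110 → 2-byte char (#9). Advance 2.
Byte at offset 25: 0xF0 = 11110000 → 4-byte char (#10). Advance 4.
Reached end at offset 29 after 10 code points.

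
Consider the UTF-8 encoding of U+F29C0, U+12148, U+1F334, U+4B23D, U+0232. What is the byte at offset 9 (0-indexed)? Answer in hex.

U+F29C0 → 4-byte form F3 B2 A7 80 at offsets 0–3.
U+12148 → 4-byte form F0 92 85 88 at offsets 4–7.
U+1F334 → 4-byte form F0 9F 8C B4 at offsets 8–11.
Offset 9 falls in char 3's range; it's byte 2 of F0 9F 8C B4 = 0x9F.

0x9F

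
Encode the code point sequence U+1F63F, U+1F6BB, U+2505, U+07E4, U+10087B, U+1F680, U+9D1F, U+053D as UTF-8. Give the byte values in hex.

F0 9F 98 BF F0 9F 9A BB E2 94 85 DF A4 F4 80 A1 BB F0 9F 9A 80 E9 B4 9F D4 BD

U+1F63F: 4-byte form → F0 9F 98 BF.
U+1F6BB: 4-byte form → F0 9F 9A BB.
U+2505: 3-byte form → E2 94 85.
U+07E4: 2-byte form → DF A4.
U+10087B: 4-byte form → F4 80 A1 BB.
U+1F680: 4-byte form → F0 9F 9A 80.
U+9D1F: 3-byte form → E9 B4 9F.
U+053D: 2-byte form → D4 BD.
Concatenated (26 bytes): F0 9F 98 BF F0 9F 9A BB E2 94 85 DF A4 F4 80 A1 BB F0 9F 9A 80 E9 B4 9F D4 BD.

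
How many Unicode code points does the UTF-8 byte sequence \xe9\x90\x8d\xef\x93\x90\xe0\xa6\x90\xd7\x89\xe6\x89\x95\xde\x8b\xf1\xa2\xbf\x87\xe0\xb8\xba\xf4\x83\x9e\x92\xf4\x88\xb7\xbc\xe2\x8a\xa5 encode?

Byte at offset 0: 0xE9 = 11101001 → 3-byte char (#1). Advance 3.
Byte at offset 3: 0xEF = 11101111 → 3-byte char (#2). Advance 3.
Byte at offset 6: 0xE0 = 11100000 → 3-byte char (#3). Advance 3.
Byte at offset 9: 0xD7 = 11010111 → 2-byte char (#4). Advance 2.
Byte at offset 11: 0xE6 = 11100110 → 3-byte char (#5). Advance 3.
Byte at offset 14: 0xDE = 11011110 → 2-byte char (#6). Advance 2.
Byte at offset 16: 0xF1 = 11110001 → 4-byte char (#7). Advance 4.
Byte at offset 20: 0xE0 = 11100000 → 3-byte char (#8). Advance 3.
Byte at offset 23: 0xF4 = 11110100 → 4-byte char (#9). Advance 4.
Byte at offset 27: 0xF4 = 11110100 → 4-byte char (#10). Advance 4.
Byte at offset 31: 0xE2 = 11100010 → 3-byte char (#11). Advance 3.
Reached end at offset 34 after 11 code points.

11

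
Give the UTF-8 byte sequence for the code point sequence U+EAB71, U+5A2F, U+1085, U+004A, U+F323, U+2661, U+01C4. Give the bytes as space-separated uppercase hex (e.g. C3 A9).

U+EAB71: 4-byte form → F3 AA AD B1.
U+5A2F: 3-byte form → E5 A8 AF.
U+1085: 3-byte form → E1 82 85.
U+004A: 1-byte form → 4A.
U+F323: 3-byte form → EF 8C A3.
U+2661: 3-byte form → E2 99 A1.
U+01C4: 2-byte form → C7 84.
Concatenated (19 bytes): F3 AA AD B1 E5 A8 AF E1 82 85 4A EF 8C A3 E2 99 A1 C7 84.

F3 AA AD B1 E5 A8 AF E1 82 85 4A EF 8C A3 E2 99 A1 C7 84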